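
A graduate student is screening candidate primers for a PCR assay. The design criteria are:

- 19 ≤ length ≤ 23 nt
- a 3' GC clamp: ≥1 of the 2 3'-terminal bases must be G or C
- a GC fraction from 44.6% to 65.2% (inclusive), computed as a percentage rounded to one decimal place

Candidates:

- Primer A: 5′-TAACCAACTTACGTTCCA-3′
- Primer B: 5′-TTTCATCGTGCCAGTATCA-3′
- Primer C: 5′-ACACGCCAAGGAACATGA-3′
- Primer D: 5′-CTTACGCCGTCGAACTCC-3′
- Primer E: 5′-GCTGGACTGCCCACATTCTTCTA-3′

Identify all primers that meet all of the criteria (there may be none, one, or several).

Primer A (18 nt, A=6 T=5 G=1 C=6): length 18, outside 19–23 ✗; 3' end CA has 1 G/C ✓; GC 7/18 = 38.9%, outside 44.6–65.2% ✗ — fails.
Primer B (19 nt, A=4 T=7 G=3 C=5): length 19 ✓; 3' end CA has 1 G/C ✓; GC 8/19 = 42.1%, outside 44.6–65.2% ✗ — fails.
Primer C (18 nt, A=8 T=1 G=4 C=5): length 18, outside 19–23 ✗; 3' end GA has 1 G/C ✓; GC 9/18 = 50.0% ✓ — fails.
Primer D (18 nt, A=3 T=4 G=3 C=8): length 18, outside 19–23 ✗; 3' end CC has 2 G/C ✓; GC 11/18 = 61.1% ✓ — fails.
Primer E (23 nt, A=4 T=7 G=4 C=8): length 23 ✓; 3' end TA has 0 G/C, need ≥1 ✗; GC 12/23 = 52.2% ✓ — fails.

None of the candidates satisfy all criteria.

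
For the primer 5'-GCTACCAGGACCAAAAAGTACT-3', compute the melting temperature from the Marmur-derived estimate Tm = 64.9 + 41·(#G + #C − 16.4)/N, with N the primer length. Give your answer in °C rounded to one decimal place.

Base counts: A=9, T=3, G=4, C=6; G+C = 10, N = 22.
Tm = 64.9 + 41·(10 − 16.4)/22 = 64.9 + -262.40/22 = 53.0°C.

53.0°C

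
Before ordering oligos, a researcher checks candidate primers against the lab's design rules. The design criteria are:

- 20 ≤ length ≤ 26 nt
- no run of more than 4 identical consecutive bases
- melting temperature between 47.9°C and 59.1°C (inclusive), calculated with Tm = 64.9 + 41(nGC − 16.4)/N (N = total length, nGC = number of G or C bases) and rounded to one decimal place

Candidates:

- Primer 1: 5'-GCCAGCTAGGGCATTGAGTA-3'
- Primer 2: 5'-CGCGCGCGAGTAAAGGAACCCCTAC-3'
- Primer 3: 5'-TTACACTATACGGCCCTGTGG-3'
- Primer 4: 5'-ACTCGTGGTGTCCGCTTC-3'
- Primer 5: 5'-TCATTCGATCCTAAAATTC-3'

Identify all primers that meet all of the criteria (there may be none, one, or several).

Primer 1 (20 nt, A=5 T=4 G=7 C=4): length 20 ✓; longest run = 3 ✓; Tm = 64.9 + 41·(11 − 16.4)/20 = 53.8°C ✓ — passes.
Primer 2 (25 nt, A=7 T=2 G=7 C=9): length 25 ✓; longest run = 4 ✓; Tm = 64.9 + 41·(16 − 16.4)/25 = 64.2°C, outside 47.9–59.1°C ✗ — fails.
Primer 3 (21 nt, A=4 T=6 G=5 C=6): length 21 ✓; longest run = 3 ✓; Tm = 64.9 + 41·(11 − 16.4)/21 = 54.4°C ✓ — passes.
Primer 4 (18 nt, A=1 T=6 G=5 C=6): length 18, outside 20–26 ✗; longest run = 2 ✓; Tm = 64.9 + 41·(11 − 16.4)/18 = 52.6°C ✓ — fails.
Primer 5 (19 nt, A=6 T=7 G=1 C=5): length 19, outside 20–26 ✗; longest run = 4 ✓; Tm = 64.9 + 41·(6 − 16.4)/19 = 42.5°C, outside 47.9–59.1°C ✗ — fails.

Primer 1 and Primer 3.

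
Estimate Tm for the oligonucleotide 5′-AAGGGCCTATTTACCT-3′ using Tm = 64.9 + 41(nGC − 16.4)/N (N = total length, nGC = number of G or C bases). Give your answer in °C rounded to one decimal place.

Base counts: A=4, T=5, G=3, C=4; G+C = 7, N = 16.
Tm = 64.9 + 41·(7 − 16.4)/16 = 64.9 + -385.40/16 = 40.8°C.

40.8°C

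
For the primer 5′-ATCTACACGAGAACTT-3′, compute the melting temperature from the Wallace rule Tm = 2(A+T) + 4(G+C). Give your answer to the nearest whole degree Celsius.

Base counts: A=6, T=4, G=2, C=4 (length 16).
Tm = 2·(6+4) + 4·(2+4) = 2·10 + 4·6 = 20 + 24 = 44°C.

44°C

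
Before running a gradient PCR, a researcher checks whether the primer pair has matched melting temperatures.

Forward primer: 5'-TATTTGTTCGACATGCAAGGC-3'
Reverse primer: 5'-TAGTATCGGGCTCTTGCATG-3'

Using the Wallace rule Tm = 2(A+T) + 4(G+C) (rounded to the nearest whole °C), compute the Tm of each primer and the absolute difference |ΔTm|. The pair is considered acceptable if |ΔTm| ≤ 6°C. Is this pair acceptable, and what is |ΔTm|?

Forward: A=5 T=7 G=5 C=4 → Tm = 2·12 + 4·9 = 60°C.
Reverse: A=3 T=7 G=6 C=4 → Tm = 2·10 + 4·10 = 60°C.
|ΔTm| = |60 − 60| = 0°C, ≤ 6°C.

|ΔTm| = 0°C; the pair is acceptable.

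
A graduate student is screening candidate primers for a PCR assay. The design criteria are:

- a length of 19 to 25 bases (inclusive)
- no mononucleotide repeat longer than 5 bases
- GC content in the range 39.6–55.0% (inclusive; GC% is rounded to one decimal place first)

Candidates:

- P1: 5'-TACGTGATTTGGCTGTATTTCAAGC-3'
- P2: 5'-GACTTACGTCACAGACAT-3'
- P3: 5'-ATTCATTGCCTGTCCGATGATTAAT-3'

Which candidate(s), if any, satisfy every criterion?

P1 (25 nt, A=5 T=10 G=6 C=4): length 25 ✓; longest run = 3 ✓; GC 10/25 = 40.0% ✓ — passes.
P2 (18 nt, A=6 T=4 G=3 C=5): length 18, outside 19–25 ✗; longest run = 2 ✓; GC 8/18 = 44.4% ✓ — fails.
P3 (25 nt, A=6 T=10 G=4 C=5): length 25 ✓; longest run = 2 ✓; GC 9/25 = 36.0%, outside 39.6–55.0% ✗ — fails.

P1 only.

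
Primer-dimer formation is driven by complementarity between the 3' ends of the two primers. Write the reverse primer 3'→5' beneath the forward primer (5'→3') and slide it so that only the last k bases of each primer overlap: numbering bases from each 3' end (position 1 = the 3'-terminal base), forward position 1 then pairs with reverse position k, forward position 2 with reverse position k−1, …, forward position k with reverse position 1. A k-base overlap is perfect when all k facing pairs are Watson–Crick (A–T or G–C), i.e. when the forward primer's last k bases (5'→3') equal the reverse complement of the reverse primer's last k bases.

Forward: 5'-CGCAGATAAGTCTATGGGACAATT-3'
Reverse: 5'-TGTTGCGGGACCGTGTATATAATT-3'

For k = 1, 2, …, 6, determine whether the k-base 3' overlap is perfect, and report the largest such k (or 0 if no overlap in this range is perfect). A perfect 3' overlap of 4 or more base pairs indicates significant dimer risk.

Last 6 bases (5'→3') — forward …ACAATT, reverse …ATAATT.
Reverse complement of the reverse primer's last 6 bases: AATTAT; its first k bases are the reverse complement of the reverse primer's last k bases, so a perfect k-base overlap needs the forward primer's last k bases to equal them.
Comparing (forward last k vs required): k=1: T vs A ✗; k=2: TT vs AA ✗; k=3: ATT vs AAT ✗; k=4: AATT vs AATT ✓; k=5: CAATT vs AATTA ✗; k=6: ACAATT vs AATTAT ✗.
Only k = 4 is perfect, so the longest perfect 3' overlap is 4.

Longest perfect overlap: 4 complementary base pairs; significant dimer risk (threshold 4).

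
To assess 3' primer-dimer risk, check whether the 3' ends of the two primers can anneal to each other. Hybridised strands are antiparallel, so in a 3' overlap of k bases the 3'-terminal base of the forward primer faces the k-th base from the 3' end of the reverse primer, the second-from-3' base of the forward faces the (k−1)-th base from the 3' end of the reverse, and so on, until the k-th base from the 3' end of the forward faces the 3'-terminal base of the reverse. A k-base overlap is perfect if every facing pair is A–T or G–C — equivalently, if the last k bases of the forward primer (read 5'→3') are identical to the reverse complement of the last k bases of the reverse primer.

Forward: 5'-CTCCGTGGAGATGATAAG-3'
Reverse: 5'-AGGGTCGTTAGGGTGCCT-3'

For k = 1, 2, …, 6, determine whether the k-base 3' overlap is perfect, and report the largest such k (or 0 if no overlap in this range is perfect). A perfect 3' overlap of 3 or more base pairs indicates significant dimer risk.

Last 6 bases (5'→3') — forward …GATAAG, reverse …GTGCCT.
Reverse complement of the reverse primer's last 6 bases: AGGCAC; its first k bases are the reverse complement of the reverse primer's last k bases, so a perfect k-base overlap needs the forward primer's last k bases to equal them.
Comparing (forward last k vs required): k=1: G vs A ✗; k=2: AG vs AG ✓; k=3: AAG vs AGG ✗; k=4: TAAG vs AGGC ✗; k=5: ATAAG vs AGGCA ✗; k=6: GATAAG vs AGGCAC ✗.
Only k = 2 is perfect, so the longest perfect 3' overlap is 2.

Longest perfect overlap: 2 complementary base pairs; below the dimer-risk threshold (threshold 3).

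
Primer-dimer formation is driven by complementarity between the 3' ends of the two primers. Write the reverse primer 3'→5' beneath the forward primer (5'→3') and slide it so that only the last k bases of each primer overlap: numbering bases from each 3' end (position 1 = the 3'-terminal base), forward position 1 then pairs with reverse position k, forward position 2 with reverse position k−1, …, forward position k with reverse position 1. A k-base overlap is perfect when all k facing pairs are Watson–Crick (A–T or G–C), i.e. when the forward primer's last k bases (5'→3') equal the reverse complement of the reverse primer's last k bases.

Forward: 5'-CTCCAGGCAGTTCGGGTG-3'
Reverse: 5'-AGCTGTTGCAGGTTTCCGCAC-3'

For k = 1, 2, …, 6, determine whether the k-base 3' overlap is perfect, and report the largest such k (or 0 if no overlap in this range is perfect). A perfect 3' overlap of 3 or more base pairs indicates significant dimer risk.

Last 6 bases (5'→3') — forward …CGGGTG, reverse …CCGCAC.
Reverse complement of the reverse primer's last 6 bases: GTGCGG; its first k bases are the reverse complement of the reverse primer's last k bases, so a perfect k-base overlap needs the forward primer's last k bases to equal them.
Comparing (forward last k vs required): k=1: G vs G ✓; k=2: TG vs GT ✗; k=3: GTG vs GTG ✓; k=4: GGTG vs GTGC ✗; k=5: GGGTG vs GTGCG ✗; k=6: CGGGTG vs GTGCGG ✗.
Perfect overlaps at k = 1, 3; the largest is 3.

Longest perfect overlap: 3 complementary base pairs; significant dimer risk (threshold 3).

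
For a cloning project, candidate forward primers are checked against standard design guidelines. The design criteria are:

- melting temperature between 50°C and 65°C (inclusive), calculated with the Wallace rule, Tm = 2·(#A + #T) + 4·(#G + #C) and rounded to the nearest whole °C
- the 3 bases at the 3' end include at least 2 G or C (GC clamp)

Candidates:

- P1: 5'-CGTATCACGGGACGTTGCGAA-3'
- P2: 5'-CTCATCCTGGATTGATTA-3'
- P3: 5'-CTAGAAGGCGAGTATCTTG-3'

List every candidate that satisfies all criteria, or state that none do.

None of the candidates satisfy all criteria.

P1 (21 nt, A=5 T=4 G=7 C=5): Tm = 2·9 + 4·12 = 66°C, outside 50–65°C ✗; 3' end GAA has 1 G/C, need ≥2 ✗ — fails.
P2 (18 nt, A=4 T=7 G=3 C=4): Tm = 2·11 + 4·7 = 50°C ✓; 3' end TTA has 0 G/C, need ≥2 ✗ — fails.
P3 (19 nt, A=5 T=5 G=6 C=3): Tm = 2·10 + 4·9 = 56°C ✓; 3' end TTG has 1 G/C, need ≥2 ✗ — fails.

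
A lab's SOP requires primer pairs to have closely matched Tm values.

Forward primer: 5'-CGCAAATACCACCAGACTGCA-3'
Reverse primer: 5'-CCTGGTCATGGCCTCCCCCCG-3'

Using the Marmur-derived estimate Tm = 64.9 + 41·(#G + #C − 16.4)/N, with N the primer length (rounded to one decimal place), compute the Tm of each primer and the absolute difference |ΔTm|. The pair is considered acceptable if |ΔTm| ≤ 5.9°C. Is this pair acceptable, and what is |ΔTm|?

|ΔTm| = 9.7°C; the pair is not acceptable.

Forward: G+C = 11, N = 21 → Tm = 64.9 + 41·(11 − 16.4)/21 = 54.4°C.
Reverse: G+C = 16, N = 21 → Tm = 64.9 + 41·(16 − 16.4)/21 = 64.1°C.
|ΔTm| = |54.4 − 64.1| = 9.7°C, > 5.9°C.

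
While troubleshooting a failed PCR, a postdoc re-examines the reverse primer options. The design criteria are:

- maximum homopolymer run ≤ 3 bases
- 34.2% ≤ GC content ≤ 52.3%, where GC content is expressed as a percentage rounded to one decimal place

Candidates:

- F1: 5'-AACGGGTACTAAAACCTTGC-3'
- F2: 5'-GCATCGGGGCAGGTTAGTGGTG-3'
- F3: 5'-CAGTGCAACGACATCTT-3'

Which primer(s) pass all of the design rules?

F3 only.

F1 (20 nt, A=7 T=4 G=4 C=5): longest run = 4, exceeds 3 ✗; GC 9/20 = 45.0% ✓ — fails.
F2 (22 nt, A=3 T=5 G=11 C=3): longest run = 4, exceeds 3 ✗; GC 14/22 = 63.6%, outside 34.2–52.3% ✗ — fails.
F3 (17 nt, A=5 T=4 G=3 C=5): longest run = 2 ✓; GC 8/17 = 47.1% ✓ — passes.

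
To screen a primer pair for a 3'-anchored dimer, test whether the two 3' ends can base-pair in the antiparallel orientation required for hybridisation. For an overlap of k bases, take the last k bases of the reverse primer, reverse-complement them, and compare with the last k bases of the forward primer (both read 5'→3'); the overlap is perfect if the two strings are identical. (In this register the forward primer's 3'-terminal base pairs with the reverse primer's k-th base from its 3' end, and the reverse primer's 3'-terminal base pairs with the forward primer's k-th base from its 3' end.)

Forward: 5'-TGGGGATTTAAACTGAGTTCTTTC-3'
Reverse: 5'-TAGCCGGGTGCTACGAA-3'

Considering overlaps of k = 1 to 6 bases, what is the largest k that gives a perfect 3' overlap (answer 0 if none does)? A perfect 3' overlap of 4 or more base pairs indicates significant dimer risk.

Longest perfect overlap: 3 complementary base pairs; below the dimer-risk threshold (threshold 4).

Last 6 bases (5'→3') — forward …TCTTTC, reverse …TACGAA.
Reverse complement of the reverse primer's last 6 bases: TTCGTA; its first k bases are the reverse complement of the reverse primer's last k bases, so a perfect k-base overlap needs the forward primer's last k bases to equal them.
Comparing (forward last k vs required): k=1: C vs T ✗; k=2: TC vs TT ✗; k=3: TTC vs TTC ✓; k=4: TTTC vs TTCG ✗; k=5: CTTTC vs TTCGT ✗; k=6: TCTTTC vs TTCGTA ✗.
Only k = 3 is perfect, so the longest perfect 3' overlap is 3.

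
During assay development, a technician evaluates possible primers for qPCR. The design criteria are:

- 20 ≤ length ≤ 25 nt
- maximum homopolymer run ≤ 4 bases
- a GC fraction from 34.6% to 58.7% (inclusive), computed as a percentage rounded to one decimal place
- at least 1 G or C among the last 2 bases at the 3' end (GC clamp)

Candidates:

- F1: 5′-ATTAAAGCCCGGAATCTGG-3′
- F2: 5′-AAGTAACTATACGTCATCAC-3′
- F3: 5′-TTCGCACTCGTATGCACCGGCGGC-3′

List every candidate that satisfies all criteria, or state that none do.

F2 only.

F1 (19 nt, A=6 T=4 G=5 C=4): length 19, outside 20–25 ✗; longest run = 3 ✓; GC 9/19 = 47.4% ✓; 3' end GG has 2 G/C ✓ — fails.
F2 (20 nt, A=8 T=5 G=2 C=5): length 20 ✓; longest run = 2 ✓; GC 7/20 = 35.0% ✓; 3' end AC has 1 G/C ✓ — passes.
F3 (24 nt, A=3 T=5 G=7 C=9): length 24 ✓; longest run = 2 ✓; GC 16/24 = 66.7%, outside 34.6–58.7% ✗; 3' end GC has 2 G/C ✓ — fails.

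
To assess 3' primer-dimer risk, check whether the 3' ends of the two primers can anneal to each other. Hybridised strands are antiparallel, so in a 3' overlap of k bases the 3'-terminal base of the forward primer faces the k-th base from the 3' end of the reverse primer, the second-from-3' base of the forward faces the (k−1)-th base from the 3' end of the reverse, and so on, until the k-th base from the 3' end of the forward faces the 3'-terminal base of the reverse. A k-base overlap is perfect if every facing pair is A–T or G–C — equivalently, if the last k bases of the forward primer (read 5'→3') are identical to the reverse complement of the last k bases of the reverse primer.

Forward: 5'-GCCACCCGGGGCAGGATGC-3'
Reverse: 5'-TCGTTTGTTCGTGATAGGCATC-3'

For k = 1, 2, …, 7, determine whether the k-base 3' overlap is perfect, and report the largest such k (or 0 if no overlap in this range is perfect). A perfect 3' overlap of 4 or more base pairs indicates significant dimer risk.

Last 7 bases (5'→3') — forward …AGGATGC, reverse …AGGCATC.
Reverse complement of the reverse primer's last 7 bases: GATGCCT; its first k bases are the reverse complement of the reverse primer's last k bases, so a perfect k-base overlap needs the forward primer's last k bases to equal them.
Comparing (forward last k vs required): k=1: C vs G ✗; k=2: GC vs GA ✗; k=3: TGC vs GAT ✗; k=4: ATGC vs GATG ✗; k=5: GATGC vs GATGC ✓; k=6: GGATGC vs GATGCC ✗; k=7: AGGATGC vs GATGCCT ✗.
Only k = 5 is perfect, so the longest perfect 3' overlap is 5.

Longest perfect overlap: 5 complementary base pairs; significant dimer risk (threshold 4).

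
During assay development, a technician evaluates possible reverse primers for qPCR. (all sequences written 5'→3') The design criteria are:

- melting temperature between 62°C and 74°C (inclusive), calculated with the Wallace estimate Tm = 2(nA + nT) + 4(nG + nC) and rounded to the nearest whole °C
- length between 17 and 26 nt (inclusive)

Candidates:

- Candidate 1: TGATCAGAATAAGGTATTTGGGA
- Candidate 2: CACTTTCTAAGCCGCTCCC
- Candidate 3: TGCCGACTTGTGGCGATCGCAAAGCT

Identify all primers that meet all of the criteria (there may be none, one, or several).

Candidate 1 only.

Candidate 1 (23 nt, A=8 T=7 G=7 C=1): Tm = 2·15 + 4·8 = 62°C ✓; length 23 ✓ — passes.
Candidate 2 (19 nt, A=3 T=5 G=2 C=9): Tm = 2·8 + 4·11 = 60°C, outside 62–74°C ✗; length 19 ✓ — fails.
Candidate 3 (26 nt, A=5 T=6 G=8 C=7): Tm = 2·11 + 4·15 = 82°C, outside 62–74°C ✗; length 26 ✓ — fails.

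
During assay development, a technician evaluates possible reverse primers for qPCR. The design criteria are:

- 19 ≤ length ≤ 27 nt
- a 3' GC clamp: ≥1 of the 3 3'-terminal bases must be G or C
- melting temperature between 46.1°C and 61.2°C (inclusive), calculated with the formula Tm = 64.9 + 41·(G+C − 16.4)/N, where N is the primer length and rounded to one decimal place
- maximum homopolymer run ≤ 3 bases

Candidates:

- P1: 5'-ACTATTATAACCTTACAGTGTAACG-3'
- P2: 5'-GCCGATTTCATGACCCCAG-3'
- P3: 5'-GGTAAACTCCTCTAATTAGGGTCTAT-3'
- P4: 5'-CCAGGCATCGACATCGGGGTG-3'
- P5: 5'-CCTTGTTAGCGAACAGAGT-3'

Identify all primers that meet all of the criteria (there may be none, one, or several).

P1 (25 nt, A=9 T=8 G=3 C=5): length 25 ✓; 3' end ACG has 2 G/C ✓; Tm = 64.9 + 41·(8 − 16.4)/25 = 51.1°C ✓; longest run = 2 ✓ — passes.
P2 (19 nt, A=4 T=4 G=4 C=7): length 19 ✓; 3' end CAG has 2 G/C ✓; Tm = 64.9 + 41·(11 − 16.4)/19 = 53.2°C ✓; longest run = 4, exceeds 3 ✗ — fails.
P3 (26 nt, A=7 T=9 G=5 C=5): length 26 ✓; 3' end TAT has 0 G/C, need ≥1 ✗; Tm = 64.9 + 41·(10 − 16.4)/26 = 54.8°C ✓; longest run = 3 ✓ — fails.
P4 (21 nt, A=4 T=3 G=8 C=6): length 21 ✓; 3' end GTG has 2 G/C ✓; Tm = 64.9 + 41·(14 − 16.4)/21 = 60.2°C ✓; longest run = 4, exceeds 3 ✗ — fails.
P5 (19 nt, A=5 T=5 G=5 C=4): length 19 ✓; 3' end AGT has 1 G/C ✓; Tm = 64.9 + 41·(9 − 16.4)/19 = 48.9°C ✓; longest run = 2 ✓ — passes.

P1 and P5.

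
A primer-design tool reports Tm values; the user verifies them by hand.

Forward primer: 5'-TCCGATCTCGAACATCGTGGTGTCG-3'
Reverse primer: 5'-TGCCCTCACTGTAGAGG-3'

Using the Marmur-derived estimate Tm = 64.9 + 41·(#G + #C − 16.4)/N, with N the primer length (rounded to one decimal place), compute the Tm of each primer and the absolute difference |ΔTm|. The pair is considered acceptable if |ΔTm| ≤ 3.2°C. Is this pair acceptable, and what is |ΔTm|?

Forward: G+C = 14, N = 25 → Tm = 64.9 + 41·(14 − 16.4)/25 = 61.0°C.
Reverse: G+C = 10, N = 17 → Tm = 64.9 + 41·(10 − 16.4)/17 = 49.5°C.
|ΔTm| = |61.0 − 49.5| = 11.5°C, > 3.2°C.

|ΔTm| = 11.5°C; the pair is not acceptable.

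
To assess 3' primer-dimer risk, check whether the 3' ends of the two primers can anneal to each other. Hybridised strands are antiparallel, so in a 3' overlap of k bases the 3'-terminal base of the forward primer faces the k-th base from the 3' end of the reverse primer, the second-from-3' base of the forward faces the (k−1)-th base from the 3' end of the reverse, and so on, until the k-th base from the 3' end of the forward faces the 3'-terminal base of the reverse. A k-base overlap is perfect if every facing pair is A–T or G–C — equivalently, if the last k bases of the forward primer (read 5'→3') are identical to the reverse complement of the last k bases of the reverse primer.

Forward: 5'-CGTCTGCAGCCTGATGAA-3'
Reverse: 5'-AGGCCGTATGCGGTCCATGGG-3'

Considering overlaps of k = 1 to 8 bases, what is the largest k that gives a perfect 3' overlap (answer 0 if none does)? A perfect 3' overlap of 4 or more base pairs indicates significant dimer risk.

Longest perfect overlap: 0 complementary base pairs; below the dimer-risk threshold (threshold 4).

Last 8 bases (5'→3') — forward …CTGATGAA, reverse …TCCATGGG.
Reverse complement of the reverse primer's last 8 bases: CCCATGGA; its first k bases are the reverse complement of the reverse primer's last k bases, so a perfect k-base overlap needs the forward primer's last k bases to equal them.
Comparing (forward last k vs required): k=1: A vs C ✗; k=2: AA vs CC ✗; k=3: GAA vs CCC ✗; k=4: TGAA vs CCCA ✗; k=5: ATGAA vs CCCAT ✗; k=6: GATGAA vs CCCATG ✗; k=7: TGATGAA vs CCCATGG ✗; k=8: CTGATGAA vs CCCATGGA ✗.
No overlap length from 1 to 8 is perfect, so the longest perfect 3' overlap is 0.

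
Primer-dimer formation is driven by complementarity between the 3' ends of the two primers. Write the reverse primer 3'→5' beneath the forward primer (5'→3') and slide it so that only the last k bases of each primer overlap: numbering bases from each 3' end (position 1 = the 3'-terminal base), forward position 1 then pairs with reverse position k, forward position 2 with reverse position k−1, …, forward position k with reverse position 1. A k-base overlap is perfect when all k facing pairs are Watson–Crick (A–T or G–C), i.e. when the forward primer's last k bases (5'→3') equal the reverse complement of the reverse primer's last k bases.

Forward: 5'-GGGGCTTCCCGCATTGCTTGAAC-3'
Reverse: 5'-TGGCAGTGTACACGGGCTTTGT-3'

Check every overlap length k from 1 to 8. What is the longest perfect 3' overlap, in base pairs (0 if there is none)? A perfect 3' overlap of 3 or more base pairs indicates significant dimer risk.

Longest perfect overlap: 2 complementary base pairs; below the dimer-risk threshold (threshold 3).

Last 8 bases (5'→3') — forward …GCTTGAAC, reverse …GGCTTTGT.
Reverse complement of the reverse primer's last 8 bases: ACAAAGCC; its first k bases are the reverse complement of the reverse primer's last k bases, so a perfect k-base overlap needs the forward primer's last k bases to equal them.
Comparing (forward last k vs required): k=1: C vs A ✗; k=2: AC vs AC ✓; k=3: AAC vs ACA ✗; k=4: GAAC vs ACAA ✗; k=5: TGAAC vs ACAAA ✗; k=6: TTGAAC vs ACAAAG ✗; k=7: CTTGAAC vs ACAAAGC ✗; k=8: GCTTGAAC vs ACAAAGCC ✗.
Only k = 2 is perfect, so the longest perfect 3' overlap is 2.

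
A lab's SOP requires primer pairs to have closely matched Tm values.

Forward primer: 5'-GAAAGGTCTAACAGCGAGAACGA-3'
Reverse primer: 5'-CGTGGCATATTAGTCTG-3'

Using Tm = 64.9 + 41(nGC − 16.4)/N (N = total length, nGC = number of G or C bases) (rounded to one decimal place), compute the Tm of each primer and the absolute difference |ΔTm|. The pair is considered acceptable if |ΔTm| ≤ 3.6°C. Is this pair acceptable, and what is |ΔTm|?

Forward: G+C = 11, N = 23 → Tm = 64.9 + 41·(11 − 16.4)/23 = 55.3°C.
Reverse: G+C = 8, N = 17 → Tm = 64.9 + 41·(8 − 16.4)/17 = 44.6°C.
|ΔTm| = |55.3 − 44.6| = 10.7°C, > 3.6°C.

|ΔTm| = 10.7°C; the pair is not acceptable.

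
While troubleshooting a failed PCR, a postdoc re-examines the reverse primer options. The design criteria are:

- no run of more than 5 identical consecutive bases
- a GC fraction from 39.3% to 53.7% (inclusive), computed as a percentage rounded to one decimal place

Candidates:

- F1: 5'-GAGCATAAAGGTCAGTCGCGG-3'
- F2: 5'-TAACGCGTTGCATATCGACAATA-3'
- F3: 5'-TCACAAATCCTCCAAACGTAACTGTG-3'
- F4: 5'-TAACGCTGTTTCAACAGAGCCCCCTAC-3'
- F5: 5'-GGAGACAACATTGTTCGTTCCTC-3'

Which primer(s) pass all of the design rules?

F3, F4 and F5.

F1 (21 nt, A=6 T=3 G=8 C=4): longest run = 3 ✓; GC 12/21 = 57.1%, outside 39.3–53.7% ✗ — fails.
F2 (23 nt, A=8 T=6 G=4 C=5): longest run = 2 ✓; GC 9/23 = 39.1%, outside 39.3–53.7% ✗ — fails.
F3 (26 nt, A=9 T=6 G=3 C=8): longest run = 3 ✓; GC 11/26 = 42.3% ✓ — passes.
F4 (27 nt, A=7 T=6 G=4 C=10): longest run = 5 ✓; GC 14/27 = 51.9% ✓ — passes.
F5 (23 nt, A=5 T=7 G=5 C=6): longest run = 2 ✓; GC 11/23 = 47.8% ✓ — passes.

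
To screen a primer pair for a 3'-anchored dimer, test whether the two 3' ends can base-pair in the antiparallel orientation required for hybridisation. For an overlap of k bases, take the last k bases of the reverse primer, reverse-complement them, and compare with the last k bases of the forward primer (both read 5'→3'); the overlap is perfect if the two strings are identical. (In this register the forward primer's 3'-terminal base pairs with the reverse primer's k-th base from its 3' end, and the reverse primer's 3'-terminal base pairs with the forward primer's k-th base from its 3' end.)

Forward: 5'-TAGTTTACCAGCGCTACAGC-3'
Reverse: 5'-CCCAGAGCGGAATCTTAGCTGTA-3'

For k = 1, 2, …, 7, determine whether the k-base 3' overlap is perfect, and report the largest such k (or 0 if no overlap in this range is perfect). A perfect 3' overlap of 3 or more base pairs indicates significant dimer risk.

Longest perfect overlap: 6 complementary base pairs; significant dimer risk (threshold 3).

Last 7 bases (5'→3') — forward …CTACAGC, reverse …AGCTGTA.
Reverse complement of the reverse primer's last 7 bases: TACAGCT; its first k bases are the reverse complement of the reverse primer's last k bases, so a perfect k-base overlap needs the forward primer's last k bases to equal them.
Comparing (forward last k vs required): k=1: C vs T ✗; k=2: GC vs TA ✗; k=3: AGC vs TAC ✗; k=4: CAGC vs TACA ✗; k=5: ACAGC vs TACAG ✗; k=6: TACAGC vs TACAGC ✓; k=7: CTACAGC vs TACAGCT ✗.
Only k = 6 is perfect, so the longest perfect 3' overlap is 6.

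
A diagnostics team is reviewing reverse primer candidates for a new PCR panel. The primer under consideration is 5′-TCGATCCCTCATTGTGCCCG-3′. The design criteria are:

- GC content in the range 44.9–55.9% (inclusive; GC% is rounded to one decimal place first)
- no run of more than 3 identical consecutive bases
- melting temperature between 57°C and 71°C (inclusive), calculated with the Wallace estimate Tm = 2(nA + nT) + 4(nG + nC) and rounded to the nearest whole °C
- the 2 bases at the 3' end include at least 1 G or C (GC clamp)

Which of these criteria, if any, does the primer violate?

Fails: GC content.

Base counts: A=2, T=6, G=4, C=8 (length 20).
GC content: GC 12/20 = 60.0%, outside 44.9–55.9% ✗
homopolymer run: longest run = 3 ✓
Tm: Tm = 2·8 + 4·12 = 64°C ✓
GC clamp: 3' end CG has 2 G/C ✓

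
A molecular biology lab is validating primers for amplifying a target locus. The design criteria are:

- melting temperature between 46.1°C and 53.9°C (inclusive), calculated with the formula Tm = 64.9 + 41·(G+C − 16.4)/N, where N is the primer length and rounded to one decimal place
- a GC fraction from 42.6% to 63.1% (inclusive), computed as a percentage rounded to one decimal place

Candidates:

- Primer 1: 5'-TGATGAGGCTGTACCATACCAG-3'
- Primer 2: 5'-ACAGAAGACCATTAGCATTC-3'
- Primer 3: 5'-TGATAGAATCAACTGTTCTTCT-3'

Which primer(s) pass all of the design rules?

None of the candidates satisfy all criteria.

Primer 1 (22 nt, A=6 T=5 G=6 C=5): Tm = 64.9 + 41·(11 − 16.4)/22 = 54.8°C, outside 46.1–53.9°C ✗; GC 11/22 = 50.0% ✓ — fails.
Primer 2 (20 nt, A=8 T=4 G=3 C=5): Tm = 64.9 + 41·(8 − 16.4)/20 = 47.7°C ✓; GC 8/20 = 40.0%, outside 42.6–63.1% ✗ — fails.
Primer 3 (22 nt, A=6 T=9 G=3 C=4): Tm = 64.9 + 41·(7 − 16.4)/22 = 47.4°C ✓; GC 7/22 = 31.8%, outside 42.6–63.1% ✗ — fails.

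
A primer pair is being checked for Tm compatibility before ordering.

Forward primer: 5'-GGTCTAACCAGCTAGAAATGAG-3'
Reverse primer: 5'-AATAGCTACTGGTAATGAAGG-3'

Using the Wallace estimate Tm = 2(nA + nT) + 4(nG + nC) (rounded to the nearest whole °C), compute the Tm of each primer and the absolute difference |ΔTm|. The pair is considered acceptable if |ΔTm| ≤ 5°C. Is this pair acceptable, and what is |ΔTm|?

Forward: A=8 T=4 G=6 C=4 → Tm = 2·12 + 4·10 = 64°C.
Reverse: A=8 T=5 G=6 C=2 → Tm = 2·13 + 4·8 = 58°C.
|ΔTm| = |64 − 58| = 6°C, > 5°C.

|ΔTm| = 6°C; the pair is not acceptable.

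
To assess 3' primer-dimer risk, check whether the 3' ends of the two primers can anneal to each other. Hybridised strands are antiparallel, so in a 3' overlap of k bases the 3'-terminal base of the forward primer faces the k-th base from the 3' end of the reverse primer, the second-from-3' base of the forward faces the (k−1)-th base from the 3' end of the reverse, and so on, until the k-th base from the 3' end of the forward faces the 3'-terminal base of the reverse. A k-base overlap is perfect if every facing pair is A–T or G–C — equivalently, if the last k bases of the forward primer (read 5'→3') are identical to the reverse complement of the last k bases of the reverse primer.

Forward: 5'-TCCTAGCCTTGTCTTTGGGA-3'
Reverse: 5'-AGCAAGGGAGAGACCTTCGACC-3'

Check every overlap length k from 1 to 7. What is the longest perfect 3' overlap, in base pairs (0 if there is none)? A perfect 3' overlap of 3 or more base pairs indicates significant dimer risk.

Longest perfect overlap: 0 complementary base pairs; below the dimer-risk threshold (threshold 3).

Last 7 bases (5'→3') — forward …TTTGGGA, reverse …TTCGACC.
Reverse complement of the reverse primer's last 7 bases: GGTCGAA; its first k bases are the reverse complement of the reverse primer's last k bases, so a perfect k-base overlap needs the forward primer's last k bases to equal them.
Comparing (forward last k vs required): k=1: A vs G ✗; k=2: GA vs GG ✗; k=3: GGA vs GGT ✗; k=4: GGGA vs GGTC ✗; k=5: TGGGA vs GGTCG ✗; k=6: TTGGGA vs GGTCGA ✗; k=7: TTTGGGA vs GGTCGAA ✗.
No overlap length from 1 to 7 is perfect, so the longest perfect 3' overlap is 0.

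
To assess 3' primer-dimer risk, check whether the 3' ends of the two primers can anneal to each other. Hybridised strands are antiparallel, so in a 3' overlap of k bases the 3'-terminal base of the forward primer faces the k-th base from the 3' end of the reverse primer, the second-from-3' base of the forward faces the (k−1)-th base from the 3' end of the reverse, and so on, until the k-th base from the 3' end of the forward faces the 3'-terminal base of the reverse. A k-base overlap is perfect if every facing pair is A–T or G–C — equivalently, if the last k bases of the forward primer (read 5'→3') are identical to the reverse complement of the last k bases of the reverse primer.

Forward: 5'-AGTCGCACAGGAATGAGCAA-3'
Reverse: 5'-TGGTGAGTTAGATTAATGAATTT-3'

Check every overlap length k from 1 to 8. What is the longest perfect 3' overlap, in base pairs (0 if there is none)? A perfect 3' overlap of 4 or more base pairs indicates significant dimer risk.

Longest perfect overlap: 2 complementary base pairs; below the dimer-risk threshold (threshold 4).

Last 8 bases (5'→3') — forward …ATGAGCAA, reverse …ATGAATTT.
Reverse complement of the reverse primer's last 8 bases: AAATTCAT; its first k bases are the reverse complement of the reverse primer's last k bases, so a perfect k-base overlap needs the forward primer's last k bases to equal them.
Comparing (forward last k vs required): k=1: A vs A ✓; k=2: AA vs AA ✓; k=3: CAA vs AAA ✗; k=4: GCAA vs AAAT ✗; k=5: AGCAA vs AAATT ✗; k=6: GAGCAA vs AAATTC ✗; k=7: TGAGCAA vs AAATTCA ✗; k=8: ATGAGCAA vs AAATTCAT ✗.
Perfect overlaps at k = 1, 2; the largest is 2.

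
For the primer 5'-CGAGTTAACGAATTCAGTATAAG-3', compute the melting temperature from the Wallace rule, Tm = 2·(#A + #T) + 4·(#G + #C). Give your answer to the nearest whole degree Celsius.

62°C

Base counts: A=9, T=6, G=5, C=3 (length 23).
Tm = 2·(9+6) + 4·(5+3) = 2·15 + 4·8 = 30 + 32 = 62°C.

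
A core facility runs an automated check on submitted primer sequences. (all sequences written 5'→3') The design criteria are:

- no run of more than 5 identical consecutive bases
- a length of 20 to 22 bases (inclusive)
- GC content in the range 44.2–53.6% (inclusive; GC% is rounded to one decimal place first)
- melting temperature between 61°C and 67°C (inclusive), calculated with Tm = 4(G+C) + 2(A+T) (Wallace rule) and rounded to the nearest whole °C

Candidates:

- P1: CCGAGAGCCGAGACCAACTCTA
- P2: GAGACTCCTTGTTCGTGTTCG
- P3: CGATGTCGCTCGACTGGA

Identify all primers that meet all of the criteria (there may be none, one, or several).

P1 (22 nt, A=7 T=2 G=5 C=8): longest run = 2 ✓; length 22 ✓; GC 13/22 = 59.1%, outside 44.2–53.6% ✗; Tm = 2·9 + 4·13 = 70°C, outside 61–67°C ✗ — fails.
P2 (21 nt, A=2 T=8 G=6 C=5): longest run = 2 ✓; length 21 ✓; GC 11/21 = 52.4% ✓; Tm = 2·10 + 4·11 = 64°C ✓ — passes.
P3 (18 nt, A=3 T=4 G=6 C=5): longest run = 2 ✓; length 18, outside 20–22 ✗; GC 11/18 = 61.1%, outside 44.2–53.6% ✗; Tm = 2·7 + 4·11 = 58°C, outside 61–67°C ✗ — fails.

P2 only.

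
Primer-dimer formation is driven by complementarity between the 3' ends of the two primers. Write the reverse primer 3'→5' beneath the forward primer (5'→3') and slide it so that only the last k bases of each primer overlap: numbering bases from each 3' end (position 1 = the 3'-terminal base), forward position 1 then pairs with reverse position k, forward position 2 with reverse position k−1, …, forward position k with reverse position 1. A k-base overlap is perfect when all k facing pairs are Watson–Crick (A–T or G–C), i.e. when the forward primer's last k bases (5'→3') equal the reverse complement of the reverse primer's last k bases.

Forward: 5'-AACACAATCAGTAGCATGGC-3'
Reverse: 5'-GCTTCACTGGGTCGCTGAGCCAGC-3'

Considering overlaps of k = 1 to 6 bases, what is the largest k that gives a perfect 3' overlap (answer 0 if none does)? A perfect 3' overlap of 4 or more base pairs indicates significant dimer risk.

Longest perfect overlap: 2 complementary base pairs; below the dimer-risk threshold (threshold 4).

Last 6 bases (5'→3') — forward …CATGGC, reverse …GCCAGC.
Reverse complement of the reverse primer's last 6 bases: GCTGGC; its first k bases are the reverse complement of the reverse primer's last k bases, so a perfect k-base overlap needs the forward primer's last k bases to equal them.
Comparing (forward last k vs required): k=1: C vs G ✗; k=2: GC vs GC ✓; k=3: GGC vs GCT ✗; k=4: TGGC vs GCTG ✗; k=5: ATGGC vs GCTGG ✗; k=6: CATGGC vs GCTGGC ✗.
Only k = 2 is perfect, so the longest perfect 3' overlap is 2.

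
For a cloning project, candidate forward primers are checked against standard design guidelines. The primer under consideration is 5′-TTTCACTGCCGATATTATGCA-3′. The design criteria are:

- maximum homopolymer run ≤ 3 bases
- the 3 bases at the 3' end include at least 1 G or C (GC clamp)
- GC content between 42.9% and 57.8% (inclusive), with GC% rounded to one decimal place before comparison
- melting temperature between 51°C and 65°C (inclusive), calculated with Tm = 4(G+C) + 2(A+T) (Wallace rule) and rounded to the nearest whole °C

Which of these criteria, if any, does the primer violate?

Fails: GC content.

Base counts: A=5, T=8, G=3, C=5 (length 21).
homopolymer run: longest run = 3 ✓
GC clamp: 3' end GCA has 2 G/C ✓
GC content: GC 8/21 = 38.1%, outside 42.9–57.8% ✗
Tm: Tm = 2·13 + 4·8 = 58°C ✓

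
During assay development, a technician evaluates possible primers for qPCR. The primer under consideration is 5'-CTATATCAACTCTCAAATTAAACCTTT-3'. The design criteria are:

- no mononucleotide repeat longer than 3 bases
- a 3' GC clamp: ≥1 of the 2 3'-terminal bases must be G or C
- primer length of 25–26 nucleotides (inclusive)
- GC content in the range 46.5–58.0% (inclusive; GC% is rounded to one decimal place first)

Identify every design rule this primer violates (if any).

Base counts: A=10, T=10, G=0, C=7 (length 27).
homopolymer run: longest run = 3 ✓
GC clamp: 3' end TT has 0 G/C, need ≥1 ✗
length: length 27, outside 25–26 ✗
GC content: GC 7/27 = 25.9%, outside 46.5–58.0% ✗

Fails: GC clamp, length, GC content.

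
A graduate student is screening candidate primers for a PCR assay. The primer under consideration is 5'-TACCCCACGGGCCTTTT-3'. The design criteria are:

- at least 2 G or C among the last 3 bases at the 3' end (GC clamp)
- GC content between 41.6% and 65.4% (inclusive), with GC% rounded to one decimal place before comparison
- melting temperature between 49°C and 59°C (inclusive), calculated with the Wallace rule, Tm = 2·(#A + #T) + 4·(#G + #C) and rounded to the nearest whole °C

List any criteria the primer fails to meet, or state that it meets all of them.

Fails: GC clamp.

Base counts: A=2, T=5, G=3, C=7 (length 17).
GC clamp: 3' end TTT has 0 G/C, need ≥2 ✗
GC content: GC 10/17 = 58.8% ✓
Tm: Tm = 2·7 + 4·10 = 54°C ✓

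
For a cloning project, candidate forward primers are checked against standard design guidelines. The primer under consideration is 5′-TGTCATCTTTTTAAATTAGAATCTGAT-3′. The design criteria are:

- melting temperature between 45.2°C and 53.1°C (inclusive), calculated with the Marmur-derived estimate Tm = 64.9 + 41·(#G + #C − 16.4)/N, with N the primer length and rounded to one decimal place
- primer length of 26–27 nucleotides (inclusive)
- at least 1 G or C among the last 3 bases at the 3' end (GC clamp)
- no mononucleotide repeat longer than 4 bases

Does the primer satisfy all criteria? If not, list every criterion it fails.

Fails: homopolymer run.

Base counts: A=8, T=13, G=3, C=3 (length 27).
Tm: Tm = 64.9 + 41·(6 − 16.4)/27 = 49.1°C ✓
length: length 27 ✓
GC clamp: 3' end GAT has 1 G/C ✓
homopolymer run: longest run = 5, exceeds 4 ✗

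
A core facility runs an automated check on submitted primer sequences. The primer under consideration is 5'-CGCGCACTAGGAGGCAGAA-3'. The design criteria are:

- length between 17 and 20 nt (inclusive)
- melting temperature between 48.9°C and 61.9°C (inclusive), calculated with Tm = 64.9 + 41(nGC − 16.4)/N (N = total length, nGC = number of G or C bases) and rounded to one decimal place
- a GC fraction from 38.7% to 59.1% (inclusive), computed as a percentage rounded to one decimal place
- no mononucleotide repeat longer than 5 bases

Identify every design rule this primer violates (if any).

Base counts: A=6, T=1, G=7, C=5 (length 19).
length: length 19 ✓
Tm: Tm = 64.9 + 41·(12 − 16.4)/19 = 55.4°C ✓
GC content: GC 12/19 = 63.2%, outside 38.7–59.1% ✗
homopolymer run: longest run = 2 ✓

Fails: GC content.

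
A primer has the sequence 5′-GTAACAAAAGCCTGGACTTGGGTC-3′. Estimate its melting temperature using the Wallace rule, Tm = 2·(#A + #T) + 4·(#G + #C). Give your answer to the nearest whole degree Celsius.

Base counts: A=7, T=5, G=7, C=5 (length 24).
Tm = 2·(7+5) + 4·(7+5) = 2·12 + 4·12 = 24 + 48 = 72°C.

72°C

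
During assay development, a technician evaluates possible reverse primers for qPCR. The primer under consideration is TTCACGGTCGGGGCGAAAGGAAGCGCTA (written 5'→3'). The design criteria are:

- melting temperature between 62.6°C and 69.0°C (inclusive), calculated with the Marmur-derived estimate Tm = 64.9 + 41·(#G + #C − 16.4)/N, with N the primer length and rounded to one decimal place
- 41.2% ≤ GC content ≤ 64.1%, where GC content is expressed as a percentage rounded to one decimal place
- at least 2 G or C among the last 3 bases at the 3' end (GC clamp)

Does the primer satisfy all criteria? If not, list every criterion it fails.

Fails: GC clamp.

Base counts: A=7, T=4, G=11, C=6 (length 28).
Tm: Tm = 64.9 + 41·(17 − 16.4)/28 = 65.8°C ✓
GC content: GC 17/28 = 60.7% ✓
GC clamp: 3' end CTA has 1 G/C, need ≥2 ✗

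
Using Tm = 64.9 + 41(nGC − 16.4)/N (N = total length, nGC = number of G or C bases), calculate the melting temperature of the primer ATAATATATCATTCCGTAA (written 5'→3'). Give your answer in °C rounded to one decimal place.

Base counts: A=8, T=7, G=1, C=3; G+C = 4, N = 19.
Tm = 64.9 + 41·(4 − 16.4)/19 = 64.9 + -508.40/19 = 38.1°C.

38.1°C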